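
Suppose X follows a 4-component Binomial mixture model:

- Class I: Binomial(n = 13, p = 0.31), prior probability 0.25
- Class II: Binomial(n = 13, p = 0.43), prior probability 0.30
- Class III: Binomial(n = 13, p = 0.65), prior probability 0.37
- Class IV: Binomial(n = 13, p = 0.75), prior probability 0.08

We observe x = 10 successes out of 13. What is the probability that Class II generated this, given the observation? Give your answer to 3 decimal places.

0.040

Apply Bayes' rule: the posterior for each component is proportional to its prior times its likelihood at x.
Binomial probabilities:
  f_I = C(13,10)·0.31^10·0.69^3 = 286·8.19628e-06·0.328509 = 0.00077007
  f_II = C(13,10)·0.43^10·0.57^3 = 286·0.000216115·0.185193 = 0.0114466
  f_III = C(13,10)·0.65^10·0.35^3 = 286·0.0134627·0.042875 = 0.165084
  f_IV = C(13,10)·0.75^10·0.25^3 = 286·0.0563135·0.015625 = 0.251651
Weight by the priors:
  w_I·f_I = 0.25 × 0.00077007 = 0.000192518
  w_II·f_II = 0.30 × 0.0114466 = 0.00343397
  w_III·f_III = 0.37 × 0.165084 = 0.0610809
  w_IV·f_IV = 0.08 × 0.251651 = 0.0201321
Denominator: 0.000192518 + 0.00343397 + 0.0610809 + 0.0201321 = 0.0848395
Responsibility of Class II: 0.00343397 / 0.0848395 ≈ 0.040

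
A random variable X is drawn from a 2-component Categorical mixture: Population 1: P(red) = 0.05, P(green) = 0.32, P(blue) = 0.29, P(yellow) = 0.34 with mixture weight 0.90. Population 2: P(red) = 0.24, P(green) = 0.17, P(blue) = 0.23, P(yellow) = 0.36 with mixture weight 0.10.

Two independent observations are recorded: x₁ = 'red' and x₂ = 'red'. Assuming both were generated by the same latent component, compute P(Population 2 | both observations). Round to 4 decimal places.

The responsibility of component k is P(Z=k) f_k(x) divided by Σ_j P(Z=j) f_j(x).
Since both observations come from the same component, the likelihood for component k is f_k(x₁)·f_k(x₂).
  p_1 = [P(red | comp) = 0.05] × [0.05] = 0.0025
  p_2 = [P(red | comp) = 0.24] × [0.24] = 0.0576
Weight by the priors:
  P(Z=1)·p_1 = 0.90 × 0.0025 = 0.00225
  P(Z=2)·p_2 = 0.10 × 0.0576 = 0.00576
Normaliser: 0.00225 + 0.00576 = 0.00801
P(Population 2 | x₁,x₂) ≈ 0.7191

0.7191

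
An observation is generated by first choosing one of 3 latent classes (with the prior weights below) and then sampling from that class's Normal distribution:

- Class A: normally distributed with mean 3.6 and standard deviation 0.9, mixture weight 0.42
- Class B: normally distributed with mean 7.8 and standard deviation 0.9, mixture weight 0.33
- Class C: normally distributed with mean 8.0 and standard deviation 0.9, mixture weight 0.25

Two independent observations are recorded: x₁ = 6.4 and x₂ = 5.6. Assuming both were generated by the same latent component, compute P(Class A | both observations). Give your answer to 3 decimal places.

Apply Bayes' rule: the posterior for each component is proportional to its prior times its likelihood at x.
Since both observations come from the same component, the likelihood for component k is f_k(x₁)·f_k(x₂).
  f_A = [(1/(0.9·√(2π)))·exp(−(6.4−3.6)²/(2·0.9²)) = 0.443269·exp(-4.83951) = 0.00350668] × [0.0375263] = 0.000131593
  f_B = [(1/(0.9·√(2π)))·exp(−(6.4−7.8)²/(2·0.9²)) = 0.443269·exp(-1.20988) = 0.132198] × [0.0223432] = 0.00295373
  f_C = [(1/(0.9·√(2π)))·exp(−(6.4−8.0)²/(2·0.9²)) = 0.443269·exp(-1.58025) = 0.0912799] × [0.0126622] = 0.0011558
Weight by the priors:
  π_A·f_A = 0.42 × 0.000131593 = 5.5269e-05
  π_B·f_B = 0.33 × 0.00295373 = 0.000974731
  π_C·f_C = 0.25 × 0.0011558 = 0.000288951
Normaliser: 5.5269e-05 + 0.000974731 + 0.000288951 = 0.00131895
P(Class A | x₁,x₂) = 5.5269e-05 / 0.00131895 ≈ 0.042

0.042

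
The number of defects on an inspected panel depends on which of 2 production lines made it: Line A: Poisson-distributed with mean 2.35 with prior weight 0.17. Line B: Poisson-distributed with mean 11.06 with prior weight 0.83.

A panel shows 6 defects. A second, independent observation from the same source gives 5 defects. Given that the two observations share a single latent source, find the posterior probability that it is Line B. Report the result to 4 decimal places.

0.7692

By Bayes' theorem, P(k | x) = π_k f_k(x) / Σ_j π_j f_j(x).
Since both observations come from the same component, the likelihood for component k is f_k(x₁)·f_k(x₂).
  L_A = [0.0223091] × [0.0569595] = 0.00127072
  L_B = [0.0399854] × [0.0216919] = 0.000867359
Unnormalised posteriors:
  π_A·L_A = 0.17 × 0.00127072 = 0.000216022
  π_B·L_B = 0.83 × 0.000867359 = 0.000719908
Denominator: 0.000216022 + 0.000719908 = 0.000935929
P(Line B | x) ≈ 0.7692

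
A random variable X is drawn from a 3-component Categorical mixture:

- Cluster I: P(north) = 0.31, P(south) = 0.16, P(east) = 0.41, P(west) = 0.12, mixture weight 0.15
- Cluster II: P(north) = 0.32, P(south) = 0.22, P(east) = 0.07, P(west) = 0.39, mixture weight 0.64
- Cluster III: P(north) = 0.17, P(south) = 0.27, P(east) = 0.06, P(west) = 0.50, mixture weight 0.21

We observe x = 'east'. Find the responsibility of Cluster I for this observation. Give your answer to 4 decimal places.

P(component k | x) = π_k·f_k(x) / marginal(x), where marginal(x) = Σ_j π_j·f_j(x).
Component likelihoods at x = 'east':
  p_I = 0.41
  p_II = 0.07
  p_III = 0.06
Weight by the priors:
  π_I·p_I = 0.15 × 0.41 = 0.0615
  π_II·p_II = 0.64 × 0.07 = 0.0448
  π_III·p_III = 0.21 × 0.06 = 0.0126
Evidence: 0.0615 + 0.0448 + 0.0126 = 0.1189
P(Cluster I | the observation) = 0.0615 / 0.1189 ≈ 0.5172

0.5172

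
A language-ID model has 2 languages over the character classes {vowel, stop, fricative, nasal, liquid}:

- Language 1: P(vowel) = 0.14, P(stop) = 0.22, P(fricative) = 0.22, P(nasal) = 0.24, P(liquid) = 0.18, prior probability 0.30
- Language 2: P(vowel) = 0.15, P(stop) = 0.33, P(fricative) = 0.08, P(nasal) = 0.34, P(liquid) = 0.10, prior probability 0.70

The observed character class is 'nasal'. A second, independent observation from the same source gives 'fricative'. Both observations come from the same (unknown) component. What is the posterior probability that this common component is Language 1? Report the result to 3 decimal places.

0.454

P(component k | x) = w_k·f_k(x) / marginal(x), where marginal(x) = Σ_j w_j·f_j(x).
Since both observations come from the same component, the likelihood for component k is f_k(x₁)·f_k(x₂).
  L_1 = [P(nasal | comp) = 0.24] × [0.22] = 0.0528
  L_2 = [P(nasal | comp) = 0.34] × [0.08] = 0.0272
Prior × likelihood for each component:
  w_1·L_1 = 0.30 × 0.0528 = 0.01584
  w_2·L_2 = 0.70 × 0.0272 = 0.01904
Marginal: 0.01584 + 0.01904 = 0.03488
P(Language 1 | data) ≈ 0.454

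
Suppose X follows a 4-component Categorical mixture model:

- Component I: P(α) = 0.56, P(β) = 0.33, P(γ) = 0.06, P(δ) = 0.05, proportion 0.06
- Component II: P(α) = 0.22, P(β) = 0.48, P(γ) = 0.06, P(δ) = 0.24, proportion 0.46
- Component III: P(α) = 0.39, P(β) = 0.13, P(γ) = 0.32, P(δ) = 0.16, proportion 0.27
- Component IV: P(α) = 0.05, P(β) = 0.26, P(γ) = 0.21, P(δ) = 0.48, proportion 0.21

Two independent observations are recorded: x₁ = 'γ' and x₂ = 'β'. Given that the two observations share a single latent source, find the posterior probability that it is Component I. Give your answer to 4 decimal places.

Apply Bayes' rule: the posterior for each component is proportional to its prior times its likelihood at x.
Since both observations come from the same component, the likelihood for component k is f_k(x₁)·f_k(x₂).
  L_I = [0.06] × [0.33] = 0.0198
  L_II = [0.06] × [0.48] = 0.0288
  L_III = [0.32] × [0.13] = 0.0416
  L_IV = [0.21] × [0.26] = 0.0546
Prior × likelihood for each component:
  P(Z=I)·L_I = 0.06 × 0.0198 = 0.001188
  P(Z=II)·L_II = 0.46 × 0.0288 = 0.013248
  P(Z=III)·L_III = 0.27 × 0.0416 = 0.011232
  P(Z=IV)·L_IV = 0.21 × 0.0546 = 0.011466
Marginal: 0.001188 + 0.013248 + 0.011232 + 0.011466 = 0.037134
So the posterior for Component I is 0.001188 / 0.037134 ≈ 0.0320.

0.0320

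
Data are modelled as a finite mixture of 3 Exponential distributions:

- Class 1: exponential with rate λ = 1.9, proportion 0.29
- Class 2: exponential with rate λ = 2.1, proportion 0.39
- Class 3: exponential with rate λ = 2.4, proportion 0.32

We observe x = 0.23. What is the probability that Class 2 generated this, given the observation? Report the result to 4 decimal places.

By Bayes' theorem, P(k | x) = π_k f_k(x) / Σ_j π_j f_j(x).
Component likelihoods at x = 0.23:
  p_1 = 1.9·e^(−1.9·0.23) = 1.9·e^(−0.4370) = 1.22735
  p_2 = 2.1·e^(−2.1·0.23) = 2.1·e^(−0.4830) = 1.29555
  p_3 = 2.4·e^(−2.4·0.23) = 2.4·e^(−0.5520) = 1.38191
Multiply by the mixture weights:
  π_1·p_1 = 0.29 × 1.22735 = 0.35593
  π_2·p_2 = 0.39 × 1.29555 = 0.505266
  π_3·p_3 = 0.32 × 1.38191 = 0.442212
Evidence: 0.35593 + 0.505266 + 0.442212 = 1.30341
Responsibility of Class 2: 0.505266 / 1.30341 ≈ 0.3876

0.3876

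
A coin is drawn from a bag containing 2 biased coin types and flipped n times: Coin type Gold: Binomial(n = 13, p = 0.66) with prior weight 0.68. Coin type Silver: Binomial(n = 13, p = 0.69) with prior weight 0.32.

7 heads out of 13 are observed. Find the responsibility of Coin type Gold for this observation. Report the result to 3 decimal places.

0.730

Apply Bayes' rule: the posterior for each component is proportional to its prior times its likelihood at x.
Evaluate each component's likelihood at the observed value:
  p_Gold = C(13,7)·0.66^7·0.34^6 = 1716·0.0545516·0.0015448 = 0.14461
  p_Silver = C(13,7)·0.69^7·0.31^6 = 1716·0.0744635·0.000887504 = 0.113405
Weight by the priors:
  P(Z=Gold)·p_Gold = 0.68 × 0.14461 = 0.0983348
  P(Z=Silver)·p_Silver = 0.32 × 0.113405 = 0.0362895
Sum: 0.0983348 + 0.0362895 = 0.134624
So the posterior for Coin type Gold is 0.0983348 / 0.134624 ≈ 0.730.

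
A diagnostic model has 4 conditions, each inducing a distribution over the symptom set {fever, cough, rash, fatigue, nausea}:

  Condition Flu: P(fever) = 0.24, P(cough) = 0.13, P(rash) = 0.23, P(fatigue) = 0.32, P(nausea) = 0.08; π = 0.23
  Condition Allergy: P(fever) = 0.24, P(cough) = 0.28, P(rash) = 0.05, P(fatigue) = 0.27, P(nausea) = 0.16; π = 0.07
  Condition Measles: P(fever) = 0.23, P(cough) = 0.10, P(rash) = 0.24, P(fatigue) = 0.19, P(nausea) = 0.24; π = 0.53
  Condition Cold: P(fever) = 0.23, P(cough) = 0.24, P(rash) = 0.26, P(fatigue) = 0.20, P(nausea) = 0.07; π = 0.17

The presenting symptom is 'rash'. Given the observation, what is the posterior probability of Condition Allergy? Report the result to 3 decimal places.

P(component k | x) = π_k·f_k(x) / marginal(x), where marginal(x) = Σ_j π_j·f_j(x).
Component likelihoods at x = 'rash':
  L_Flu = P(rash | comp) = 0.23
  L_Allergy = P(rash | comp) = 0.05
  L_Measles = P(rash | comp) = 0.24
  L_Cold = P(rash | comp) = 0.26
Unnormalised posteriors:
  π_Flu·L_Flu = 0.23 × 0.23 = 0.0529
  π_Allergy·L_Allergy = 0.07 × 0.05 = 0.0035
  π_Measles·L_Measles = 0.53 × 0.24 = 0.1272
  π_Cold·L_Cold = 0.17 × 0.26 = 0.0442
Normaliser: 0.0529 + 0.0035 + 0.1272 + 0.0442 = 0.2278
P(Condition Allergy | x) ≈ 0.015

0.015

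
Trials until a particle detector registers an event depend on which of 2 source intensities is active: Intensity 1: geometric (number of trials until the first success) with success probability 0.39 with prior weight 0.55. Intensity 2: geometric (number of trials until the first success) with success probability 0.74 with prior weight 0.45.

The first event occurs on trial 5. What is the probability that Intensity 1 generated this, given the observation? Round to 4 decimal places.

0.9513

Posterior ∝ prior × likelihood, so P(k | x) ∝ P(Z=k) f_k(x); normalise over all components.
Component likelihoods at x = 5:
  L_1 = 0.0539988
  L_2 = 0.00338162
Weight by the priors:
  P(Z=1)·L_1 = 0.55 × 0.0539988 = 0.0296993
  P(Z=2)·L_2 = 0.45 × 0.00338162 = 0.00152173
Sum: 0.0296993 + 0.00152173 = 0.0312211
Responsibility of Intensity 1: 0.0296993 / 0.0312211 ≈ 0.9513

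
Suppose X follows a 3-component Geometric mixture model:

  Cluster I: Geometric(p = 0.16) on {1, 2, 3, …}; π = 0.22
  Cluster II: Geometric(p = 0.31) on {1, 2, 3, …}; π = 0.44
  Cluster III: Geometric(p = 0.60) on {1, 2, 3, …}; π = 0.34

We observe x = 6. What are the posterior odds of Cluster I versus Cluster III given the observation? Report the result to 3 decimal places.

7.047

Posterior odds = (P(Z=i) f_i(x)) / (P(Z=j) f_j(x)); the normalising sum cancels.
Geometric probabilities:
  L_I = 0.16·(1−0.16)^5 = 0.16·0.418212 = 0.0669139
  L_II = 0.31·(1−0.31)^5 = 0.31·0.156403 = 0.048485
  L_III = 0.60·(1−0.60)^5 = 0.60·0.01024 = 0.006144
Posterior odds = (P(Z=I)·L_I) / (P(Z=III)·L_III) = (0.22·0.0669139) / (0.34·0.006144) = 0.0147211 / 0.00208896 ≈ 7.047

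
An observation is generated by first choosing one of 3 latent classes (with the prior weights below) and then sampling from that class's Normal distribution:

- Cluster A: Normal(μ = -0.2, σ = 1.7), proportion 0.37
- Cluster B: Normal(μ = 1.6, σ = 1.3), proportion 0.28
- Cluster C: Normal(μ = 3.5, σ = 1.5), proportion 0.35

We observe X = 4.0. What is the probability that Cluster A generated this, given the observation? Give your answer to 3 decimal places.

0.038

Apply Bayes' rule: the posterior for each component is proportional to its prior times its likelihood at x.
Component likelihoods at x = 4.0:
  L_A = (1/(1.7·√(2π)))·exp(−(4.0−-0.2)²/(2·1.7²)) = 0.234672·exp(-3.05190) = 0.0110927
  L_B = (1/(1.3·√(2π)))·exp(−(4.0−1.6)²/(2·1.3²)) = 0.306879·exp(-1.70414) = 0.05583
  L_C = (1/(1.5·√(2π)))·exp(−(4.0−3.5)²/(2·1.5²)) = 0.265962·exp(-0.05556) = 0.251589
Weight by the priors:
  w_A·L_A = 0.37 × 0.0110927 = 0.00410429
  w_B·L_B = 0.28 × 0.05583 = 0.0156324
  w_C·L_C = 0.35 × 0.251589 = 0.0880561
Sum: 0.00410429 + 0.0156324 + 0.0880561 = 0.107793
So the posterior for Cluster A is 0.00410429 / 0.107793 ≈ 0.038.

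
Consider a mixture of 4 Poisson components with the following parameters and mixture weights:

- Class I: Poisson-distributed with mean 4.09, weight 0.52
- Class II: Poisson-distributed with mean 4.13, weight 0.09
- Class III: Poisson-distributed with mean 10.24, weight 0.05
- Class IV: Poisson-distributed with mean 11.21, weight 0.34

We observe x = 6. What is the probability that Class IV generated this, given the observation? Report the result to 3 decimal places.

By Bayes' theorem, P(k | x) = w_k f_k(x) / Σ_j w_j f_j(x).
Component likelihoods at x = 6:
  L_I = 0.108829
  L_II = 0.110849
  L_III = 0.0571863
  L_IV = 0.037313
Prior × likelihood for each component:
  w_I·L_I = 0.52 × 0.108829 = 0.0565909
  w_II·L_II = 0.09 × 0.110849 = 0.00997641
  w_III·L_III = 0.05 × 0.0571863 = 0.00285931
  w_IV·L_IV = 0.34 × 0.037313 = 0.0126864
Denominator: 0.0565909 + 0.00997641 + 0.00285931 + 0.0126864 = 0.082113
P(Class IV | data) = 0.0126864 / 0.082113 ≈ 0.154

0.154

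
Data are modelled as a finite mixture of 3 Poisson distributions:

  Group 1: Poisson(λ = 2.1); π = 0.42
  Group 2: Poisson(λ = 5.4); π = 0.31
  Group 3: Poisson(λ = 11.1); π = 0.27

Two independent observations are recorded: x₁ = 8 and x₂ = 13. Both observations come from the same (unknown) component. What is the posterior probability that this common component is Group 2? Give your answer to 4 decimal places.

Posterior ∝ prior × likelihood, so P(k | x) ∝ w_k f_k(x); normalise over all components.
Since both observations come from the same component, the likelihood for component k is f_k(x₁)·f_k(x₂).
  p_1 = [0.00114872] × [3.03775e-07] = 3.48953e-10
  p_2 = [0.0809915] × [0.00240795] = 0.000195024
  p_3 = [0.0863763] × [0.0942431] = 0.00814037
Unnormalised posteriors:
  w_1·p_1 = 0.42 × 3.48953e-10 = 1.4656e-10
  w_2·p_2 = 0.31 × 0.000195024 = 6.04574e-05
  w_3·p_3 = 0.27 × 0.00814037 = 0.0021979
Denominator: 1.4656e-10 + 6.04574e-05 + 0.0021979 = 0.00225836
P(Group 2 | x₁,x₂) ≈ 0.0268

0.0268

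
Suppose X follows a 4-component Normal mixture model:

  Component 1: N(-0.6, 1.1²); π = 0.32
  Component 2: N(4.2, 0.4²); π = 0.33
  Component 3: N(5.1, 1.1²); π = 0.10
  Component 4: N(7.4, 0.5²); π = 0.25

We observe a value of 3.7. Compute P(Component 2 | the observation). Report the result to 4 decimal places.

0.9030

P(component k | x) = π_k·f_k(x) / marginal(x), where marginal(x) = Σ_j π_j·f_j(x).
Evaluate each component's likelihood at the observed value:
  L_1 = (1/(1.1·√(2π)))·exp(−(3.7−-0.6)²/(2·1.1²)) = 0.362675·exp(-7.64050) = 0.000174298
  L_2 = (1/(0.4·√(2π)))·exp(−(3.7−4.2)²/(2·0.4²)) = 0.997356·exp(-0.78125) = 0.456623
  L_3 = (1/(1.1·√(2π)))·exp(−(3.7−5.1)²/(2·1.1²)) = 0.362675·exp(-0.80992) = 0.161352
  L_4 = (1/(0.5·√(2π)))·exp(−(3.7−7.4)²/(2·0.5²)) = 0.797885·exp(-27.38000) = 1.02555e-12
Unnormalised posteriors:
  π_1·L_1 = 0.32 × 0.000174298 = 5.57753e-05
  π_2·L_2 = 0.33 × 0.456623 = 0.150685
  π_3·L_3 = 0.10 × 0.161352 = 0.0161352
  π_4·L_4 = 0.25 × 1.02555e-12 = 2.56388e-13
Normaliser: 5.57753e-05 + 0.150685 + 0.0161352 + 2.56388e-13 = 0.166876
P(Component 2 | x) ≈ 0.9030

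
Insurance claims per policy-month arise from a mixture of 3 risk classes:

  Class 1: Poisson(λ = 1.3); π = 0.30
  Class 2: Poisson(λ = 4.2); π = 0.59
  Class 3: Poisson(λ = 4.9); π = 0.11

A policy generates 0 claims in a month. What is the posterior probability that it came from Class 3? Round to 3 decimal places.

Posterior ∝ prior × likelihood, so P(k | x) ∝ π_k f_k(x); normalise over all components.
Component likelihoods at x = 0 claims:
  L_1 = 0.272532
  L_2 = 0.0149956
  L_3 = 0.00744658
Prior × likelihood for each component:
  π_1·L_1 = 0.30 × 0.272532 = 0.0817595
  π_2·L_2 = 0.59 × 0.0149956 = 0.00884739
  π_3·L_3 = 0.11 × 0.00744658 = 0.000819124
Normaliser: 0.0817595 + 0.00884739 + 0.000819124 = 0.0914261
P(Class 3 | data) ≈ 0.009

0.009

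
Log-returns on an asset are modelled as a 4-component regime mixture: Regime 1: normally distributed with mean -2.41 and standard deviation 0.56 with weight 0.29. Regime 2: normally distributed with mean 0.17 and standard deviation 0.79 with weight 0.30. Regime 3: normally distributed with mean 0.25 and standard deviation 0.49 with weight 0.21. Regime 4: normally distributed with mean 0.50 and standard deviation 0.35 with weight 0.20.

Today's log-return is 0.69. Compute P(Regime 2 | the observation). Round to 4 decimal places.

0.2818

P(component k | x) = π_k·f_k(x) / marginal(x), where marginal(x) = Σ_j π_j·f_j(x).
Component likelihoods at x = 0.69:
  f_1 = 1.57919e-07
  f_2 = 0.406631
  f_3 = 0.544028
  f_4 = 0.983671
Prior × likelihood for each component:
  π_1·f_1 = 0.29 × 1.57919e-07 = 4.57964e-08
  π_2·f_2 = 0.30 × 0.406631 = 0.121989
  π_3·f_3 = 0.21 × 0.544028 = 0.114246
  π_4·f_4 = 0.20 × 0.983671 = 0.196734
Denominator: 4.57964e-08 + 0.121989 + 0.114246 + 0.196734 = 0.43297
Responsibility of Regime 2: 0.121989 / 0.43297 ≈ 0.2818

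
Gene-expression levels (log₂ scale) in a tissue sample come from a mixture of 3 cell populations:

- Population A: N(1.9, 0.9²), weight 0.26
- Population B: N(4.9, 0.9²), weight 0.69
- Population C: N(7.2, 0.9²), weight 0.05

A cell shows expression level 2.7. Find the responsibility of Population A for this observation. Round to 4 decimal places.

By Bayes' theorem, P(k | x) = w_k f_k(x) / Σ_j w_j f_j(x).
Normal densities:
  L_A = 0.298603
  L_B = 0.0223432
  L_C = 1.65191e-06
Multiply by the mixture weights:
  w_A·L_A = 0.26 × 0.298603 = 0.0776368
  w_B·L_B = 0.69 × 0.0223432 = 0.0154168
  w_C·L_C = 0.05 × 1.65191e-06 = 8.25955e-08
Sum: 0.0776368 + 0.0154168 + 8.25955e-08 = 0.0930537
So the posterior for Population A is 0.0776368 / 0.0930537 ≈ 0.8343.

0.8343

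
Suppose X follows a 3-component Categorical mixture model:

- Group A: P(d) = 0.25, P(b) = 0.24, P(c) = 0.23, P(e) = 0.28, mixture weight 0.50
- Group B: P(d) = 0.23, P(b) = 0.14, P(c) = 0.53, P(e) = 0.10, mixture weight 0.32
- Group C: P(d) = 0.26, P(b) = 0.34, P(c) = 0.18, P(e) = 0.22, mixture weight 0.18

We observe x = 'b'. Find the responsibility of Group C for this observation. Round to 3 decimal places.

P(component k | x) = P(Z=k)·f_k(x) / marginal(x), where marginal(x) = Σ_j P(Z=j)·f_j(x).
Evaluate each component's likelihood at the observed value:
  p_A = 0.24
  p_B = 0.14
  p_C = 0.34
Weight by the priors:
  P(Z=A)·p_A = 0.50 × 0.24 = 0.12
  P(Z=B)·p_B = 0.32 × 0.14 = 0.0448
  P(Z=C)·p_C = 0.18 × 0.34 = 0.0612
Sum: 0.12 + 0.0448 + 0.0612 = 0.226
P(Group C | x) ≈ 0.271

0.271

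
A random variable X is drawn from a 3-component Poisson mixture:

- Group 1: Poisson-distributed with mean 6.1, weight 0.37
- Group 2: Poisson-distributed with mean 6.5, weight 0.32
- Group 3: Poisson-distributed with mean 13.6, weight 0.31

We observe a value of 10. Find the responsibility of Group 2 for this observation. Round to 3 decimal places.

The responsibility of component k is π_k f_k(x) divided by Σ_j π_j f_j(x).
Component likelihoods at x = 10:
  L_1 = 0.0440899
  L_2 = 0.0557772
  L_3 = 0.0739982
Multiply by the mixture weights:
  π_1·L_1 = 0.37 × 0.0440899 = 0.0163133
  π_2·L_2 = 0.32 × 0.0557772 = 0.0178487
  π_3·L_3 = 0.31 × 0.0739982 = 0.0229394
Evidence: 0.0163133 + 0.0178487 + 0.0229394 = 0.0571014
So the posterior for Group 2 is 0.0178487 / 0.0571014 ≈ 0.313.

0.313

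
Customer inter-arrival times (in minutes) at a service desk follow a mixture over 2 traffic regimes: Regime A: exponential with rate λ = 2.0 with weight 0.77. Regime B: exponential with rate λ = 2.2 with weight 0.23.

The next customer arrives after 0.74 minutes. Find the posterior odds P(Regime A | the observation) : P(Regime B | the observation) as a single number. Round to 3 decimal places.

The posterior odds equal the prior odds times the likelihood ratio: (P(Z=i)/P(Z=j))·(f_i(x)/f_j(x)).
Component likelihoods at x = 0.74 minutes:
  L_A = 2.0·e^(−2.0·0.74) = 2.0·e^(−1.4800) = 0.455275
  L_B = 2.2·e^(−2.2·0.74) = 2.2·e^(−1.6280) = 0.431908
Odds = (0.77/0.23) × (0.455275/0.431908) = 3.34783 × 1.0541 ≈ 3.529

3.529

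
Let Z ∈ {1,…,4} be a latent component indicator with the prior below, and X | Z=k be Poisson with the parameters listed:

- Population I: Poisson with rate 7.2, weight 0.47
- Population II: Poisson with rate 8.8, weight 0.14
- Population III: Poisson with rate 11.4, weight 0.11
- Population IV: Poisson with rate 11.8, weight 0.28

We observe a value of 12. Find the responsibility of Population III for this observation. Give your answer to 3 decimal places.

0.182

The responsibility of component k is π_k f_k(x) divided by Σ_j π_j f_j(x).
Component likelihoods at x = 12:
  L_I = e^(−7.2)·7.2^12/12! = 0.0302505
  L_II = e^(−8.8)·8.8^12/12! = 0.0678678
  L_III = e^(−11.4)·11.4^12/12! = 0.112607
  L_IV = e^(−11.8)·11.8^12/12! = 0.114175
Prior × likelihood for each component:
  π_I·L_I = 0.47 × 0.0302505 = 0.0142177
  π_II·L_II = 0.14 × 0.0678678 = 0.00950149
  π_III·L_III = 0.11 × 0.112607 = 0.0123867
  π_IV·L_IV = 0.28 × 0.114175 = 0.0319691
Normaliser: 0.0142177 + 0.00950149 + 0.0123867 + 0.0319691 = 0.0680751
P(Population III | the observation) = 0.0123867 / 0.0680751 ≈ 0.182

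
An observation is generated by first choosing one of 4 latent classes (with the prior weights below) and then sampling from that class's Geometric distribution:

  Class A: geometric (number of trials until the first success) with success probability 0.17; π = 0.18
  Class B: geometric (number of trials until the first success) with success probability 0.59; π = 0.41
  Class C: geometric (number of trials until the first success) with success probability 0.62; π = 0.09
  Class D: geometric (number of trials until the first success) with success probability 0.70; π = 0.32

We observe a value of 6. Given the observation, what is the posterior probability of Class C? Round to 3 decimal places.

Posterior ∝ prior × likelihood, so P(k | x) ∝ π_k f_k(x); normalise over all components.
Component likelihoods at x = 6:
  f_A = 0.0669637
  f_B = 0.00683552
  f_C = 0.00491258
  f_D = 0.001701
Unnormalised posteriors:
  π_A·f_A = 0.18 × 0.0669637 = 0.0120535
  π_B·f_B = 0.41 × 0.00683552 = 0.00280256
  π_C·f_C = 0.09 × 0.00491258 = 0.000442132
  π_D·f_D = 0.32 × 0.001701 = 0.00054432
Normaliser: 0.0120535 + 0.00280256 + 0.000442132 + 0.00054432 = 0.0158425
Responsibility of Class C: 0.000442132 / 0.0158425 ≈ 0.028

0.028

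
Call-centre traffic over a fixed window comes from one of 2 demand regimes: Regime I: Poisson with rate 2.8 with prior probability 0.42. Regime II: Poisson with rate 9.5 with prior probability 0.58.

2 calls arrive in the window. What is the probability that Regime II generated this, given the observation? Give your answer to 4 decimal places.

Posterior ∝ prior × likelihood, so P(k | x) ∝ w_k f_k(x); normalise over all components.
Component likelihoods at x = 2 calls:
  f_I = 0.238375
  f_II = 0.00337769
Multiply by the mixture weights:
  w_I·f_I = 0.42 × 0.238375 = 0.100118
  w_II·f_II = 0.58 × 0.00337769 = 0.00195906
Sum: 0.100118 + 0.00195906 = 0.102077
P(Regime II | 2 calls) ≈ 0.0192

0.0192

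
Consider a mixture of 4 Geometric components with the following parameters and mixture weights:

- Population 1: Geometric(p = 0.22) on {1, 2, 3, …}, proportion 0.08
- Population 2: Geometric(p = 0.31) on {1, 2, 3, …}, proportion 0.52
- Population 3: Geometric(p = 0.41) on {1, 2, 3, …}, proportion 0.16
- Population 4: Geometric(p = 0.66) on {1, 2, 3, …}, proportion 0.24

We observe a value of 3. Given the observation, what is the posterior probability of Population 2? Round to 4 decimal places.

0.5968

By Bayes' theorem, P(k | x) = P(Z=k) f_k(x) / Σ_j P(Z=j) f_j(x).
Geometric probabilities:
  f_1 = 0.22·(1−0.22)^2 = 0.22·0.6084 = 0.133848
  f_2 = 0.31·(1−0.31)^2 = 0.31·0.4761 = 0.147591
  f_3 = 0.41·(1−0.41)^2 = 0.41·0.3481 = 0.142721
  f_4 = 0.66·(1−0.66)^2 = 0.66·0.1156 = 0.076296
Unnormalised posteriors:
  P(Z=1)·f_1 = 0.08 × 0.133848 = 0.0107078
  P(Z=2)·f_2 = 0.52 × 0.147591 = 0.0767473
  P(Z=3)·f_3 = 0.16 × 0.142721 = 0.0228354
  P(Z=4)·f_4 = 0.24 × 0.076296 = 0.018311
Denominator: 0.0107078 + 0.0767473 + 0.0228354 + 0.018311 = 0.128602
P(Population 2 | 3) ≈ 0.5968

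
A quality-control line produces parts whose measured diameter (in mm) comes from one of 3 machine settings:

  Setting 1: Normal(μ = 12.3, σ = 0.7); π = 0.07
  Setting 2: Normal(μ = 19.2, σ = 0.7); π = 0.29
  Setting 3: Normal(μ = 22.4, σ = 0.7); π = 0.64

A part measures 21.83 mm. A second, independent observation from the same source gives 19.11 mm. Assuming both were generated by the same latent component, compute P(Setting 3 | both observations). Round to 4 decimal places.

0.0288

The responsibility of component k is π_k f_k(x) divided by Σ_j π_j f_j(x).
Since both observations come from the same component, the likelihood for component k is f_k(x₁)·f_k(x₂).
  p_1 = [(1/(0.7·√(2π)))·exp(−(21.83−12.3)²/(2·0.7²)) = 0.569918·exp(-92.67439) = 3.21986e-41] × [1.59915e-21] = 5.14904e-62
  p_2 = [(1/(0.7·√(2π)))·exp(−(21.83−19.2)²/(2·0.7²)) = 0.569918·exp(-7.05806) = 0.000490383] × [0.565226] = 0.000277177
  p_3 = [(1/(0.7·√(2π)))·exp(−(21.83−22.4)²/(2·0.7²)) = 0.569918·exp(-0.33153) = 0.409101] × [9.09975e-06] = 3.72271e-06
Unnormalised posteriors:
  π_1·p_1 = 0.07 × 5.14904e-62 = 3.60433e-63
  π_2·p_2 = 0.29 × 0.000277177 = 8.03814e-05
  π_3·p_3 = 0.64 × 3.72271e-06 = 2.38254e-06
Evidence: 3.60433e-63 + 8.03814e-05 + 2.38254e-06 = 8.27639e-05
So the posterior for Setting 3 is 2.38254e-06 / 8.27639e-05 ≈ 0.0288.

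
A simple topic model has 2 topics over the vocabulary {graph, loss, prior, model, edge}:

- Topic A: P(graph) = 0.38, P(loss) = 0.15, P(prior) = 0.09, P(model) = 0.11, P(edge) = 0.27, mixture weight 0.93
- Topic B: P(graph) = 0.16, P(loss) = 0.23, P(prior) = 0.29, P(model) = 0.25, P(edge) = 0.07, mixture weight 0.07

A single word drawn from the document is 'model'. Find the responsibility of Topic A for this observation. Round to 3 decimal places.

By Bayes' theorem, P(k | x) = w_k f_k(x) / Σ_j w_j f_j(x).
Component likelihoods at x = 'model':
  L_A = 0.11
  L_B = 0.25
Unnormalised posteriors:
  w_A·L_A = 0.93 × 0.11 = 0.1023
  w_B·L_B = 0.07 × 0.25 = 0.0175
Marginal: 0.1023 + 0.0175 = 0.1198
P(Topic A | data) = 0.1023 / 0.1198 ≈ 0.854

0.854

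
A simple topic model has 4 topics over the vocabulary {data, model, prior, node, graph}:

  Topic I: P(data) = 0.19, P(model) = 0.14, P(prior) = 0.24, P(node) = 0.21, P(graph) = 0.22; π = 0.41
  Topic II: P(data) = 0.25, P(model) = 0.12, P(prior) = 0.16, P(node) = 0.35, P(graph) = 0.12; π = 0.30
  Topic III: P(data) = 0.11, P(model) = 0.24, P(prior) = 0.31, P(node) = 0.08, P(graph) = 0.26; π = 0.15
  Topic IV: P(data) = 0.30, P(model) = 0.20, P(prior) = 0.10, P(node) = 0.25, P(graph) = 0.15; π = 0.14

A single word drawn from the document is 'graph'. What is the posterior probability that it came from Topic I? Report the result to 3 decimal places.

Posterior ∝ prior × likelihood, so P(k | x) ∝ w_k f_k(x); normalise over all components.
Categorical probabilities:
  f_I = 0.22
  f_II = 0.12
  f_III = 0.26
  f_IV = 0.15
Prior × likelihood for each component:
  w_I·f_I = 0.41 × 0.22 = 0.0902
  w_II·f_II = 0.30 × 0.12 = 0.036
  w_III·f_III = 0.15 × 0.26 = 0.039
  w_IV·f_IV = 0.14 × 0.15 = 0.021
Sum: 0.0902 + 0.036 + 0.039 + 0.021 = 0.1862
Responsibility of Topic I: 0.0902 / 0.1862 ≈ 0.484

0.484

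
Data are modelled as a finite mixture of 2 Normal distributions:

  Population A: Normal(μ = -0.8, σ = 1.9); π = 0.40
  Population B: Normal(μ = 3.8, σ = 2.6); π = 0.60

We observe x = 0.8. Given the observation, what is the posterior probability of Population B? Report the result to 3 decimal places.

P(component k | x) = π_k·f_k(x) / marginal(x), where marginal(x) = Σ_j π_j·f_j(x).
Component likelihoods at x = 0.8:
  p_A = (1/(1.9·√(2π)))·exp(−(0.8−-0.8)²/(2·1.9²)) = 0.209970·exp(-0.35457) = 0.147288
  p_B = (1/(2.6·√(2π)))·exp(−(0.8−3.8)²/(2·2.6²)) = 0.153439·exp(-0.66568) = 0.0788561
Prior × likelihood for each component:
  π_A·p_A = 0.40 × 0.147288 = 0.0589153
  π_B·p_B = 0.60 × 0.0788561 = 0.0473137
Marginal: 0.0589153 + 0.0473137 = 0.106229
P(Population B | 0.8) ≈ 0.445

0.445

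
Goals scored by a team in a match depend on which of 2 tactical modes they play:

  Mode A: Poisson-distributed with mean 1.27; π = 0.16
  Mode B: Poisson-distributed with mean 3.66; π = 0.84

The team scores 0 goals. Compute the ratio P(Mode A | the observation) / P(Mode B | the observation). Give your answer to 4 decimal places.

2.0788

The posterior odds equal the prior odds times the likelihood ratio: (π_i/π_j)·(f_i(x)/f_j(x)).
Poisson probabilities:
  L_A = e^(−1.27)·1.27^0/0! = 0.280832
  L_B = e^(−3.66)·3.66^0/0! = 0.0257325
Odds = (0.16/0.84) × (0.280832/0.0257325) = 0.190476 × 10.9135 ≈ 2.0788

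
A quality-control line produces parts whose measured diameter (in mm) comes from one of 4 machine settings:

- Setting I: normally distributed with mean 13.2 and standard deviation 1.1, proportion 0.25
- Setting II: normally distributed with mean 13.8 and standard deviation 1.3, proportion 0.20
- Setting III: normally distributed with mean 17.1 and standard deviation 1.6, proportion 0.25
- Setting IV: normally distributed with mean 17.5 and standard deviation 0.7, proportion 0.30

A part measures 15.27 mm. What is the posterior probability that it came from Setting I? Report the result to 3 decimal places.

P(component k | x) = π_k·f_k(x) / marginal(x), where marginal(x) = Σ_j π_j·f_j(x).
Component likelihoods at x = 15.27 mm:
  L_I = 0.0617372
  L_II = 0.161925
  L_III = 0.129636
  L_IV = 0.00356479
Weight by the priors:
  π_I·L_I = 0.25 × 0.0617372 = 0.0154343
  π_II·L_II = 0.20 × 0.161925 = 0.032385
  π_III·L_III = 0.25 × 0.129636 = 0.032409
  π_IV·L_IV = 0.30 × 0.00356479 = 0.00106944
Denominator: 0.0154343 + 0.032385 + 0.032409 + 0.00106944 = 0.0812977
P(Setting I | data) = 0.0154343 / 0.0812977 ≈ 0.190

0.190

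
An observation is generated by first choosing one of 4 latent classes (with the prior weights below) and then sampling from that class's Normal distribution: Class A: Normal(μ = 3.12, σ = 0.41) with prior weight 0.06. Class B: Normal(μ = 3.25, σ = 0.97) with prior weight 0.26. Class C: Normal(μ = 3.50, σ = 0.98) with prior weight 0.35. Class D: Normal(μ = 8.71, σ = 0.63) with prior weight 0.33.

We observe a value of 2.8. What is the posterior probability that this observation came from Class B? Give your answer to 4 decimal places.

0.3849

Posterior ∝ prior × likelihood, so P(k | x) ∝ P(Z=k) f_k(x); normalise over all components.
Component likelihoods at x = 2.8:
  p_A = (1/(0.41·√(2π)))·exp(−(2.8−3.12)²/(2·0.41²)) = 0.973030·exp(-0.30458) = 0.717544
  p_B = (1/(0.97·√(2π)))·exp(−(2.8−3.25)²/(2·0.97²)) = 0.411281·exp(-0.10761) = 0.369321
  p_C = (1/(0.98·√(2π)))·exp(−(2.8−3.50)²/(2·0.98²)) = 0.407084·exp(-0.25510) = 0.315424
  p_D = (1/(0.63·√(2π)))·exp(−(2.8−8.71)²/(2·0.63²)) = 0.633242·exp(-44.00113) = 4.92175e-20
Unnormalised posteriors:
  P(Z=A)·p_A = 0.06 × 0.717544 = 0.0430526
  P(Z=B)·p_B = 0.26 × 0.369321 = 0.0960235
  P(Z=C)·p_C = 0.35 × 0.315424 = 0.110398
  P(Z=D)·p_D = 0.33 × 4.92175e-20 = 1.62418e-20
Denominator: 0.0430526 + 0.0960235 + 0.110398 + 1.62418e-20 = 0.249474
P(Class B | x) ≈ 0.3849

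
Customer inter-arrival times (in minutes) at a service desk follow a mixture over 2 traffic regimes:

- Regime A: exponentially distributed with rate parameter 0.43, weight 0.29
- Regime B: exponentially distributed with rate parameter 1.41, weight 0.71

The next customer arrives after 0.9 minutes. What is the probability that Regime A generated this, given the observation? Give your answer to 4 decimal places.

0.2313

Posterior ∝ prior × likelihood, so P(k | x) ∝ π_k f_k(x); normalise over all components.
Component likelihoods at x = 0.9 minutes:
  L_A = 0.43·e^(−0.43·0.9) = 0.43·e^(−0.3870) = 0.292009
  L_B = 1.41·e^(−1.41·0.9) = 1.41·e^(−1.2690) = 0.396369
Prior × likelihood for each component:
  π_A·L_A = 0.29 × 0.292009 = 0.0846827
  π_B·L_B = 0.71 × 0.396369 = 0.281422
Marginal: 0.0846827 + 0.281422 = 0.366104
Responsibility of Regime A: 0.0846827 / 0.366104 ≈ 0.2313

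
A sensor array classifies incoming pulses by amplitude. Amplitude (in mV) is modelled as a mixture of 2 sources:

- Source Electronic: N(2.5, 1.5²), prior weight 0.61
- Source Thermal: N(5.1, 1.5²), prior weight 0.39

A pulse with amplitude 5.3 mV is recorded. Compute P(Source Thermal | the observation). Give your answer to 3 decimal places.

0.783

The responsibility of component k is π_k f_k(x) divided by Σ_j π_j f_j(x).
Normal densities:
  L_Electronic = (1/(1.5·√(2π)))·exp(−(5.3−2.5)²/(2·1.5²)) = 0.265962·exp(-1.74222) = 0.0465781
  L_Thermal = (1/(1.5·√(2π)))·exp(−(5.3−5.1)²/(2·1.5²)) = 0.265962·exp(-0.00889) = 0.263608
Unnormalised posteriors:
  π_Electronic·L_Electronic = 0.61 × 0.0465781 = 0.0284126
  π_Thermal·L_Thermal = 0.39 × 0.263608 = 0.102807
Sum: 0.0284126 + 0.102807 = 0.13122
So the posterior for Source Thermal is 0.102807 / 0.13122 ≈ 0.783.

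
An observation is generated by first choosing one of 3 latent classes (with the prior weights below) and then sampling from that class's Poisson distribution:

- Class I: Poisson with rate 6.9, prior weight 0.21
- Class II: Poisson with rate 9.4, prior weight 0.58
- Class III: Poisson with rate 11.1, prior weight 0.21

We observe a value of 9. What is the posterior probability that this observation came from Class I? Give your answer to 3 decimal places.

0.174

P(component k | x) = w_k·f_k(x) / marginal(x), where marginal(x) = Σ_j w_j·f_j(x).
Poisson probabilities:
  p_I = 0.0984571
  p_II = 0.130623
  p_III = 0.106531
Prior × likelihood for each component:
  w_I·p_I = 0.21 × 0.0984571 = 0.020676
  w_II·p_II = 0.58 × 0.130623 = 0.0757613
  w_III·p_III = 0.21 × 0.106531 = 0.0223715
Sum: 0.020676 + 0.0757613 + 0.0223715 = 0.118809
So the posterior for Class I is 0.020676 / 0.118809 ≈ 0.174.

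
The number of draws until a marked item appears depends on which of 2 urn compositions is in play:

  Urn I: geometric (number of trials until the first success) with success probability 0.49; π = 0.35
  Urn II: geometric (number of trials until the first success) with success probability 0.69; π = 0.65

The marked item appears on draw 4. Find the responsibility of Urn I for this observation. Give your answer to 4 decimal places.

0.6300

The responsibility of component k is w_k f_k(x) divided by Σ_j w_j f_j(x).
Evaluate each component's likelihood at the observed value:
  L_I = 0.49·(1−0.49)^3 = 0.49·0.132651 = 0.064999
  L_II = 0.69·(1−0.69)^3 = 0.69·0.029791 = 0.0205558
Unnormalised posteriors:
  w_I·L_I = 0.35 × 0.064999 = 0.0227496
  w_II·L_II = 0.65 × 0.0205558 = 0.0133613
Marginal: 0.0227496 + 0.0133613 = 0.0361109
P(Urn I | the observation) ≈ 0.6300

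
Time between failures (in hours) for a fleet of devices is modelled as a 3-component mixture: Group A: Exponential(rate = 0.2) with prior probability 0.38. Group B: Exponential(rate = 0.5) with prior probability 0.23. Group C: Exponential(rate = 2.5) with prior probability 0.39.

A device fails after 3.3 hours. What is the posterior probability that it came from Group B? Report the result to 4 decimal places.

The responsibility of component k is w_k f_k(x) divided by Σ_j w_j f_j(x).
Exponential densities:
  f_A = 0.10337
  f_B = 0.096025
  f_C = 0.000653146
Multiply by the mixture weights:
  w_A·f_A = 0.38 × 0.10337 = 0.0392807
  w_B·f_B = 0.23 × 0.096025 = 0.0220857
  w_C·f_C = 0.39 × 0.000653146 = 0.000254727
Sum: 0.0392807 + 0.0220857 + 0.000254727 = 0.0616212
P(Group B | x) ≈ 0.3584

0.3584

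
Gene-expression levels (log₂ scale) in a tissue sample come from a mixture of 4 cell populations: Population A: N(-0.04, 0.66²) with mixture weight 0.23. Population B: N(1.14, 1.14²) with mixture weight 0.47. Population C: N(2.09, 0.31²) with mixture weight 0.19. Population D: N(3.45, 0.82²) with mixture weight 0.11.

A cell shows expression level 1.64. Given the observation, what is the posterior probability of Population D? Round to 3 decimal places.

0.019

Apply Bayes' rule: the posterior for each component is proportional to its prior times its likelihood at x.
Evaluate each component's likelihood at the observed value:
  f_A = 0.0236808
  f_B = 0.317858
  f_C = 0.448725
  f_D = 0.0425697
Unnormalised posteriors:
  w_A·f_A = 0.23 × 0.0236808 = 0.00544657
  w_B·f_B = 0.47 × 0.317858 = 0.149393
  w_C·f_C = 0.19 × 0.448725 = 0.0852577
  w_D·f_D = 0.11 × 0.0425697 = 0.00468267
Normaliser: 0.00544657 + 0.149393 + 0.0852577 + 0.00468267 = 0.24478
So the posterior for Population D is 0.00468267 / 0.24478 ≈ 0.019.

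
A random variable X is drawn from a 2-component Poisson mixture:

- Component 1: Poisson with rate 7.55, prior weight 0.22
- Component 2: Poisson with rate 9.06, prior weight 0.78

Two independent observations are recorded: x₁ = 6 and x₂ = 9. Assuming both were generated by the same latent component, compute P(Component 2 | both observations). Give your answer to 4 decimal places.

0.7272

By Bayes' theorem, P(k | x) = π_k f_k(x) / Σ_j π_j f_j(x).
Since both observations come from the same component, the likelihood for component k is f_k(x₁)·f_k(x₂).
  p_1 = [e^(−7.55)·7.55^6/6! = 0.13534] × [0.115568] = 0.0156409
  p_2 = [e^(−9.06)·9.06^6/6! = 0.0892748] × [0.131729] = 0.0117601
Weight by the priors:
  π_1·p_1 = 0.22 × 0.0156409 = 0.003441
  π_2·p_2 = 0.78 × 0.0117601 = 0.00917289
Normaliser: 0.003441 + 0.00917289 = 0.0126139
Responsibility of Component 2: 0.00917289 / 0.0126139 ≈ 0.7272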